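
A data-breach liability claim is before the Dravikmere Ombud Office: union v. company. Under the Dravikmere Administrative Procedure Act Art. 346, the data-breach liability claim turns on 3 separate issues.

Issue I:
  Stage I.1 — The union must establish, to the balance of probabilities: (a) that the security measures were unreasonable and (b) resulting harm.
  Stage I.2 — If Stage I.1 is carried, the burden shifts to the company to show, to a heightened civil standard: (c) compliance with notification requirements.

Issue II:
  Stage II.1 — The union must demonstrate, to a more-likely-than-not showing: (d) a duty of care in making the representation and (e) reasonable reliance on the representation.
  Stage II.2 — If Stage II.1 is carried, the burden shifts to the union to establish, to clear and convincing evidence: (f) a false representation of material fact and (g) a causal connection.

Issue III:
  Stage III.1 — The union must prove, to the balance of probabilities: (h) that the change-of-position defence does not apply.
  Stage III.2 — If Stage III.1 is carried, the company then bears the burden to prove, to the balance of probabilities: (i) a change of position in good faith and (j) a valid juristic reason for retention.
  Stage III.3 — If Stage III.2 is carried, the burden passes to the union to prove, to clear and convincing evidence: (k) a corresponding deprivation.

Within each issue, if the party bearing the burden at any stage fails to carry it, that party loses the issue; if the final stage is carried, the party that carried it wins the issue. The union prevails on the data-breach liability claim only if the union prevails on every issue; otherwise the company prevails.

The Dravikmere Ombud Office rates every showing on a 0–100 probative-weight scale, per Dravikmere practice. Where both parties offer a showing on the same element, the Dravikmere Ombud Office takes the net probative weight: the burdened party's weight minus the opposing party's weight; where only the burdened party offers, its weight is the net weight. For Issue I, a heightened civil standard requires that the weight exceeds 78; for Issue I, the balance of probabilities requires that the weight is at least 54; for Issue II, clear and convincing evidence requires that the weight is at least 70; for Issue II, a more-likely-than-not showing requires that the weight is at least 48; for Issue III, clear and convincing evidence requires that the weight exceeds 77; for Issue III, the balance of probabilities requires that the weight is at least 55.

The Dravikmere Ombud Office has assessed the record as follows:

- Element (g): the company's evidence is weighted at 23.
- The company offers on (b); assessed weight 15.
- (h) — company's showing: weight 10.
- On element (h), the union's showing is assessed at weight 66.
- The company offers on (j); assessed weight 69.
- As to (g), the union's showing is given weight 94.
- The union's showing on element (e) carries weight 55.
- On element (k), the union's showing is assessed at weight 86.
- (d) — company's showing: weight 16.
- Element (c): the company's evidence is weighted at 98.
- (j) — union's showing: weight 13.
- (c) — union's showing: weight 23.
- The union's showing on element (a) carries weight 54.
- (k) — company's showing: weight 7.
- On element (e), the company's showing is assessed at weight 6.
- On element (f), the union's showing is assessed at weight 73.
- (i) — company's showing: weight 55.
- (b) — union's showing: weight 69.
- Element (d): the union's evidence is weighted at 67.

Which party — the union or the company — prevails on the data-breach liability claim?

— Issue I —
Stage I.1 — burden on union; standard: the balance of probabilities (weight is at least 54).
    (a): 54 ≥ 54 [met]
    (b): 69 − 15 = 54 ≥ 54 [met]
  Stage I.1 is satisfied; the onus moves to the company.
Stage I.2 — burden on company; standard: a heightened civil standard (weight exceeds 78).
    (c): 98 − 23 = 75 ≤ 78 [not met]
  The company does not carry Stage I.2.
The union prevails on this issue.
— Issue II —
At Stage II.1 the union must meet a more-likely-than-not showing (weight is at least 48): on (d) the weight is 67 less the opposing 16 gives net 51, which does reach 48, so (d) meets the standard; on (e) the weight is 55 less the opposing 6 gives net 49, which does reach 48, so (e) meets the standard.
  All elements met. The union retains the burden for Stage II.2.
At Stage II.2 the union must meet clear and convincing evidence (weight is at least 70): on (f) the weight is 73, which does reach 70, so (f) meets the standard; on (g) the weight is 94 less the opposing 23 gives net 71, which does reach 70, so (g) meets the standard.
  The union carries the last stage.
Every stage carried; the union prevails on this issue.
— Issue III —
Stage III.1 — burden on union; standard: the balance of probabilities (weight is at least 55).
    (h): 66 − 10 = 56 ≥ 55 [met]
  Stage III.1 carried; the burden shifts to the company.
Stage III.2 — burden on company; standard: the balance of probabilities (weight is at least 55).
    (i): 55 ≥ 55 [met]
    (j): 69 − 13 = 56 ≥ 55 [met]
  All elements met. The burden passes to the union.
Stage III.3 — burden on union; standard: clear and convincing evidence (weight exceeds 77).
    (k): 86 − 7 = 79 > 77 [met]
  Stage III.3 carried; the final stage is satisfied.
All stages carried — the union prevails on this issue.
Per-issue: Issue I → union; Issue II → union; Issue III → union. The union must prevail on every issue; overall, the union prevails.

union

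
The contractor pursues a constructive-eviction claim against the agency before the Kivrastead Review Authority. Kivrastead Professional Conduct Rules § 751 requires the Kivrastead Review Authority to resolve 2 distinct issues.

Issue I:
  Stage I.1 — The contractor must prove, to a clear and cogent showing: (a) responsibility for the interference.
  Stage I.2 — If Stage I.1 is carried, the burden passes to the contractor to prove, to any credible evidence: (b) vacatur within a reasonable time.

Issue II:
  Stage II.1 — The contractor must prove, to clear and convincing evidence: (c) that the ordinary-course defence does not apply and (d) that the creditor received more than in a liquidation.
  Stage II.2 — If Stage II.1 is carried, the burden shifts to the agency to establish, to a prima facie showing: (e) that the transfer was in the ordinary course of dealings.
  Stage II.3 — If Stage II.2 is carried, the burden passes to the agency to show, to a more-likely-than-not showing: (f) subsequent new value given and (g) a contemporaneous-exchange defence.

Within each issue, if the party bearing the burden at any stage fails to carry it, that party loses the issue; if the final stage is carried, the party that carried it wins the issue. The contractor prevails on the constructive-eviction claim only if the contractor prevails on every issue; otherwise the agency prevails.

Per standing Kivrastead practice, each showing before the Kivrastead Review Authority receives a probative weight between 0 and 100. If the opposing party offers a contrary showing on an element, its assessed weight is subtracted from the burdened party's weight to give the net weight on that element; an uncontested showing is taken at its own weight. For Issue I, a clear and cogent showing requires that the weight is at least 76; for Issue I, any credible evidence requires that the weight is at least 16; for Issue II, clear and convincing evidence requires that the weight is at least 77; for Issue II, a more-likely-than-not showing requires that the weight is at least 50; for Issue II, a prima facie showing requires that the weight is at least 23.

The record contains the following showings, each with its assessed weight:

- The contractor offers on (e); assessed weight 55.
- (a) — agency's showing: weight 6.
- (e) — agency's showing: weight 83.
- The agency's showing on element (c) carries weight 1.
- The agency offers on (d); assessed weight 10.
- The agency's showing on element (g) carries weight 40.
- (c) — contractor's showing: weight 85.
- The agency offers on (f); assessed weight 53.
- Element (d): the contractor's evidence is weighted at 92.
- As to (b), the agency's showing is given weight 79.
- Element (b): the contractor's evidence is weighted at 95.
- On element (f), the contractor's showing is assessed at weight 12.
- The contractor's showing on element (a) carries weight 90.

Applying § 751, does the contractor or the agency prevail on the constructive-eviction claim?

contractor

— Issue I —
Stage I.1 (contractor, a clear and cogent showing, weight is at least 76): (a) net 90−6=84 ≥ 76 — meets.
  Stage I.1 carried; the burden remains with the contractor.
Stage I.2 (contractor, any credible evidence, weight is at least 16): (b) net 95−79=16 ≥ 16 — meets.
  The contractor carries the last stage.
Every stage carried; the contractor prevails on this issue.
— Issue II —
At Stage II.1 the contractor must meet clear and convincing evidence (weight is at least 77): on (c) the weight is 85 less the opposing 1 gives net 84, ≥ 77, so (c) meets the standard; on (d) the weight is 92 less the opposing 10 gives net 82, ≥ 77, so (d) meets the standard.
  Stage II.1 is satisfied; the onus moves to the agency.
At Stage II.2 the agency must meet a prima facie showing (weight is at least 23): on (e) the weight is 83 less the opposing 55 gives net 28, ≥ 23, so (e) meets the standard.
  Stage II.2 carried; the burden remains with the agency.
At Stage II.3 the agency must meet a more-likely-than-not showing (weight is at least 50): on (f) the weight is 53 less the opposing 12 gives net 41, which does not reach 50, so (f) does not meet the standard; on (g) the weight is 40, which does not reach 50, so (g) does not meet the standard.
  Not every element is met, so the agency fails to carry Stage II.3.
The analysis ends at Stage II.3; the contractor prevails on this issue.
Per-issue: Issue I → contractor; Issue II → contractor. The contractor must prevail on every issue; overall, the contractor prevails.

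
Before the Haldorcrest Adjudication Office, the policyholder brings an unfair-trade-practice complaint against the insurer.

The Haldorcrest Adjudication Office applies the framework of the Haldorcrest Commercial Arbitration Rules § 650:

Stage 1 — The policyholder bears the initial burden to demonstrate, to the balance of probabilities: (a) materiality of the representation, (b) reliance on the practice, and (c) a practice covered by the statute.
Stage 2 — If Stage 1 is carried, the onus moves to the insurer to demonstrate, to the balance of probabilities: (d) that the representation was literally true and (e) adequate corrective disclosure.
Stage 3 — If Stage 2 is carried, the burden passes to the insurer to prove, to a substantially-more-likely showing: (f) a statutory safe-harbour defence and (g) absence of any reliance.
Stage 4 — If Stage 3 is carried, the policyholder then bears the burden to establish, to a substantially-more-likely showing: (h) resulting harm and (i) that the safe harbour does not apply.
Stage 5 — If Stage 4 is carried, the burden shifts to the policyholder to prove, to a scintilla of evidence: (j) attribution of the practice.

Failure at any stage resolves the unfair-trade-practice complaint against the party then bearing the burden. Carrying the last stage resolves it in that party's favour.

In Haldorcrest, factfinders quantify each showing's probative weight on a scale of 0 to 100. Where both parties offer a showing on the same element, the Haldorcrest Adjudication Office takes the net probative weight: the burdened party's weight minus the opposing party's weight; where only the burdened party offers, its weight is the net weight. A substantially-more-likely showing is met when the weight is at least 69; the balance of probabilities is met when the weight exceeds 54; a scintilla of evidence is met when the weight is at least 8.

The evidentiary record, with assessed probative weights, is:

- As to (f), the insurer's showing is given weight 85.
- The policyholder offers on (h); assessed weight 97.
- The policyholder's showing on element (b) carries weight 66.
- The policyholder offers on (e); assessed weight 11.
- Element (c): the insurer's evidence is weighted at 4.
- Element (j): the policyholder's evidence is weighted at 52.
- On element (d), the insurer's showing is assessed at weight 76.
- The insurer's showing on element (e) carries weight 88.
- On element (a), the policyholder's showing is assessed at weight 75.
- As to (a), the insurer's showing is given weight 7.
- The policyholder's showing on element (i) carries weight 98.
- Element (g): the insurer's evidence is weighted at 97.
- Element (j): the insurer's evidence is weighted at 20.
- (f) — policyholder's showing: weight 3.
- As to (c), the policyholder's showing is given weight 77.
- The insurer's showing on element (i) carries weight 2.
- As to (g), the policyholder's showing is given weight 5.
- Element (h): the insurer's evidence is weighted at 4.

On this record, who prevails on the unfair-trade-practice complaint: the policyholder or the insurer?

Stage 1 (policyholder, the balance of probabilities, weight exceeds 54): (a) net 75−7=68 > 54 — meets; (b) 66 > 54 — meets; (c) net 77−4=73 > 54 — meets.
  Stage 1 carried; the burden shifts to the insurer.
Stage 2 (insurer, the balance of probabilities, weight exceeds 54): (d) 76 > 54 — meets; (e) net 88−11=77 > 54 — meets.
  Stage 2 carried; the burden remains with the insurer.
Stage 3 (insurer, a substantially-more-likely showing, weight is at least 69): (f) net 85−3=82 ≥ 69 — meets; (g) net 97−5=92 ≥ 69 — meets.
  Stage 3 carried; the burden shifts to the policyholder.
Stage 4 (policyholder, a substantially-more-likely showing, weight is at least 69): (h) net 97−4=93 ≥ 69 — meets; (i) net 98−2=96 ≥ 69 — meets.
  Stage 4 is satisfied; the policyholder continues to bear the burden.
Stage 5 (policyholder, a scintilla of evidence, weight is at least 8): (j) net 52−20=32 ≥ 8 — meets.
  All elements met at the final stage.
All stages carried — the policyholder prevails.

policyholder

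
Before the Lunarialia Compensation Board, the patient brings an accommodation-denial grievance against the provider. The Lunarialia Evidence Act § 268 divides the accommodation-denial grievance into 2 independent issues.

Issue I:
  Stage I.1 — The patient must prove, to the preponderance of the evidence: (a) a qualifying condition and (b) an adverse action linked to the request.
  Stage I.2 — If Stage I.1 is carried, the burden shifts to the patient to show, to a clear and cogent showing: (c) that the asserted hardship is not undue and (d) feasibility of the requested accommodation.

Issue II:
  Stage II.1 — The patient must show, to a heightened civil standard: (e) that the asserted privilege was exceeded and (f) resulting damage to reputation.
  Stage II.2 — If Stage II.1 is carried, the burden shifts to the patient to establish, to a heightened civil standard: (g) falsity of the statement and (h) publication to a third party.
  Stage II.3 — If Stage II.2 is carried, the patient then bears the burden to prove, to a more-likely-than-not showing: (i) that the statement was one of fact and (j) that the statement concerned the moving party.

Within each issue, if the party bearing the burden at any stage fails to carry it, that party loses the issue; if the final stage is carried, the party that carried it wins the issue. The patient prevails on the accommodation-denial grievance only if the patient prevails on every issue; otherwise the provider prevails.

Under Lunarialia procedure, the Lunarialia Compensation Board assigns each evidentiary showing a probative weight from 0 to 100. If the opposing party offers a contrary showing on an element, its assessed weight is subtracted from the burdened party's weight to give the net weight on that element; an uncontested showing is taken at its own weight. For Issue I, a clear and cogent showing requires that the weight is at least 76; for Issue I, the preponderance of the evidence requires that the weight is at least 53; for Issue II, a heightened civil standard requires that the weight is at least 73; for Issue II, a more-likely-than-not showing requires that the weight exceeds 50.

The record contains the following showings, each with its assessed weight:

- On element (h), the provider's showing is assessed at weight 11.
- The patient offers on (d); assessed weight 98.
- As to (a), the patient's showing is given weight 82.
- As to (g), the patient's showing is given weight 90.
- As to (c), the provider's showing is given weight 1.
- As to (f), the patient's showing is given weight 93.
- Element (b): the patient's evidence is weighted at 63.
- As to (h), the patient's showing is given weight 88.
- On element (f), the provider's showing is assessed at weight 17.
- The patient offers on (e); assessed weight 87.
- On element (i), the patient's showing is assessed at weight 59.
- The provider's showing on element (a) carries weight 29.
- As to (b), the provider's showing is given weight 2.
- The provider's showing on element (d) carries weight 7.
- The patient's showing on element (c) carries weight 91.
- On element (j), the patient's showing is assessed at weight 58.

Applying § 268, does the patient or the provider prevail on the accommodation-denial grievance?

— Issue I —
Stage I.1 — burden on patient; standard: the preponderance of the evidence (weight is at least 53).
    (a): 82 − 29 = 53 ≥ 53 [met]
    (b): 63 − 2 = 61 ≥ 53 [met]
  Stage I.1 is satisfied; the patient continues to bear the burden.
Stage I.2 — burden on patient; standard: a clear and cogent showing (weight is at least 76).
    (c): 91 − 1 = 90 ≥ 76 [met]
    (d): 98 − 7 = 91 ≥ 76 [met]
  Stage I.2 carried; the final stage is satisfied.
All stages carried — the patient prevails on this issue.
— Issue II —
At Stage II.1 the patient must meet a heightened civil standard (weight is at least 73): on (e) the weight is 87, which does reach 73, so (e) meets the standard; on (f) the weight is 93 less the opposing 17 gives net 76, which does reach 73, so (f) meets the standard.
  All elements met. The patient retains the burden for Stage II.2.
At Stage II.2 the patient must meet a heightened civil standard (weight is at least 73): on (g) the weight is 90, ≥ 73, so (g) meets the standard; on (h) the weight is 88 less the opposing 11 gives net 77, which does reach 73, so (h) meets the standard.
  Stage II.2 is satisfied; the patient continues to bear the burden.
At Stage II.3 the patient must meet a more-likely-than-not showing (weight exceeds 50): on (i) the weight is 59, which does exceed 50, so (i) meets the standard; on (j) the weight is 58, > 50, so (j) meets the standard.
  Stage II.3 carried; the final stage is satisfied.
Every stage carried; the patient prevails on this issue.
Per-issue: Issue I → patient; Issue II → patient. The patient must prevail on every issue; overall, the patient prevails.

patient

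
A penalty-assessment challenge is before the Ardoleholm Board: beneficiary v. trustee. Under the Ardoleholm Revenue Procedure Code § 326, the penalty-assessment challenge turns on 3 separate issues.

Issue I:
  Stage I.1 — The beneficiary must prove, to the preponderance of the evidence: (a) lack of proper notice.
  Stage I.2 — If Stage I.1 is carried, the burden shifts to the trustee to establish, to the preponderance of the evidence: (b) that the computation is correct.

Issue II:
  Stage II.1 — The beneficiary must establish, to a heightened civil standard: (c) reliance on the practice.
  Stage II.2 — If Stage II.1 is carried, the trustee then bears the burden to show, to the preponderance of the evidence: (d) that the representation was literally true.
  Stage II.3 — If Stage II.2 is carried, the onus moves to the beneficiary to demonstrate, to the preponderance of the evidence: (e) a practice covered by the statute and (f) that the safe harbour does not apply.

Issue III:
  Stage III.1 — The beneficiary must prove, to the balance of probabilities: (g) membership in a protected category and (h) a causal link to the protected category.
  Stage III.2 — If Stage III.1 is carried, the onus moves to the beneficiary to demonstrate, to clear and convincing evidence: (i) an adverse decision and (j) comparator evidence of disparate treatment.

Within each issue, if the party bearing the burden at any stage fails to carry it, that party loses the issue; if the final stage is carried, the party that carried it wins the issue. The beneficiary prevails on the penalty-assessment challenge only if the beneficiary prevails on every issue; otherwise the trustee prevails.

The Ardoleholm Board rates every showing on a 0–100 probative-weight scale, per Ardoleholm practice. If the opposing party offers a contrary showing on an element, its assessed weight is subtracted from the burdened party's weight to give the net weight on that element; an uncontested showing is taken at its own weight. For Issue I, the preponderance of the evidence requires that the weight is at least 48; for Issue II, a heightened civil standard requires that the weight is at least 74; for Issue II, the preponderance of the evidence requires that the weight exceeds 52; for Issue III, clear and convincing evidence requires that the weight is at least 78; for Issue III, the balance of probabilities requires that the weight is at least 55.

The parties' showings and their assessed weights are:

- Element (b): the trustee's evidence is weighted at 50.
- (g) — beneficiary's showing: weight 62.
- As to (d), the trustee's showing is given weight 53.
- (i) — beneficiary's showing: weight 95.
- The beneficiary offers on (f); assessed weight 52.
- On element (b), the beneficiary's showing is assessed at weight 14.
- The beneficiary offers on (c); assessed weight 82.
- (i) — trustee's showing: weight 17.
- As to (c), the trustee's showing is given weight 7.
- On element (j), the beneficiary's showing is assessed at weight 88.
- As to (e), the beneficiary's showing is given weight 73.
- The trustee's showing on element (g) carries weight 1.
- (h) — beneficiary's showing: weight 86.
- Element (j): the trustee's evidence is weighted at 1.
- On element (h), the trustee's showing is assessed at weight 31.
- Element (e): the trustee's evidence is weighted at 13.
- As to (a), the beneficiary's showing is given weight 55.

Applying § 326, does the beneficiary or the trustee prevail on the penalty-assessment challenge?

trustee

— Issue I —
At Stage I.1 the beneficiary must meet the preponderance of the evidence (weight is at least 48): on (a) the weight is 55, which does reach 48, so (a) meets the standard.
  All elements met. The burden passes to the trustee.
At Stage I.2 the trustee must meet the preponderance of the evidence (weight is at least 48): on (b) the weight is 50 less the opposing 14 gives net 36, < 48, so (b) does not meet the standard.
  Not every element is met, so the trustee fails to carry Stage I.2.
The beneficiary prevails on this issue.
— Issue II —
Stage II.1 (beneficiary, a heightened civil standard, weight is at least 74): (c) net 82−7=75 ≥ 74 — meets.
  Stage II.1 is satisfied; the onus moves to the trustee.
Stage II.2 (trustee, the preponderance of the evidence, weight exceeds 52): (d) 53 > 52 — meets.
  All elements met. The burden passes to the beneficiary.
Stage II.3 (beneficiary, the preponderance of the evidence, weight exceeds 52): (e) net 73−13=60 > 52 — meets; (f) 52 ≤ 52 — fails.
  The beneficiary does not carry Stage II.3.
So the trustee prevails on this issue.
— Issue III —
Stage III.1 — burden on beneficiary; standard: the balance of probabilities (weight is at least 55).
    (g): 62 − 1 = 61 ≥ 55 [met]
    (h): 86 − 31 = 55 ≥ 55 [met]
  Stage III.1 carried; the burden remains with the beneficiary.
Stage III.2 — burden on beneficiary; standard: clear and convincing evidence (weight is at least 78).
    (i): 95 − 17 = 78 ≥ 78 [met]
    (j): 88 − 1 = 87 ≥ 78 [met]
  Stage III.2 carried; the final stage is satisfied.
Every stage carried; the beneficiary prevails on this issue.
Per-issue: Issue I → beneficiary; Issue II → trustee; Issue III → beneficiary. The beneficiary must prevail on every issue; overall, the trustee prevails.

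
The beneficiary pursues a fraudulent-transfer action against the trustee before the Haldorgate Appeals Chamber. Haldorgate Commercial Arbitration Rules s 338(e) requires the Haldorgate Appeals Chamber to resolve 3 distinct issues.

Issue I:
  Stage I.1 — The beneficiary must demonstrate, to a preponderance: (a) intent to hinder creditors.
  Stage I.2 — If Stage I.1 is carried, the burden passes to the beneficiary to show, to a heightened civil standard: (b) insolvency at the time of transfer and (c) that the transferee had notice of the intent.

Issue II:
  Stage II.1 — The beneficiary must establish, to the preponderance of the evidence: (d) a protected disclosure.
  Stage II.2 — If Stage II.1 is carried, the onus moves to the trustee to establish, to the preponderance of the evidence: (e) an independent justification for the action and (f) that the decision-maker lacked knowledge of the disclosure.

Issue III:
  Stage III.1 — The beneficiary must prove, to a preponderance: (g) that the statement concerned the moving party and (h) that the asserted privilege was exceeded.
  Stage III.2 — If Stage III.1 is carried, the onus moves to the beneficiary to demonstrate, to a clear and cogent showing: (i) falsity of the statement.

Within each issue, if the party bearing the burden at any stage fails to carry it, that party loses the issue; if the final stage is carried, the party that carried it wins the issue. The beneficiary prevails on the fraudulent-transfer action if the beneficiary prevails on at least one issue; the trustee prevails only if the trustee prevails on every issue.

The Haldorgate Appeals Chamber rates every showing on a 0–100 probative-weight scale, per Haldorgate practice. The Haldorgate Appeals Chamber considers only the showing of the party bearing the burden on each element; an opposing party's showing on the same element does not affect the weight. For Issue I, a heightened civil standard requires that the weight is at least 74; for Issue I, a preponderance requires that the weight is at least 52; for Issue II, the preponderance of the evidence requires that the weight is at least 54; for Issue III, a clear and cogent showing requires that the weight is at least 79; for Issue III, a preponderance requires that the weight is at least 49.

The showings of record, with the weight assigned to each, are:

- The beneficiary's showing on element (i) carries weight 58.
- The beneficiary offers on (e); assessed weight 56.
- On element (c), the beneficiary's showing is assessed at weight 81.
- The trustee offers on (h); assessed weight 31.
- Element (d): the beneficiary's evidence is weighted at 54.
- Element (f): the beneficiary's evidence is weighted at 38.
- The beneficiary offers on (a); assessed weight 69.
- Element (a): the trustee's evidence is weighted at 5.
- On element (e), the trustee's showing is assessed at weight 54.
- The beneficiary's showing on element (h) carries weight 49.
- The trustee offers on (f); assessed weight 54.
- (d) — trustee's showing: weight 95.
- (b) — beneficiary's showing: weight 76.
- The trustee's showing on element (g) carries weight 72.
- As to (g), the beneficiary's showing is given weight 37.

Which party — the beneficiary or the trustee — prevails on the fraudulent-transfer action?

beneficiary

— Issue I —
At Stage I.1 the beneficiary must meet a preponderance (weight is at least 52): on (a) the weight is 69 (the trustee's 5 is given no effect), ≥ 52, so (a) meets the standard.
  Stage I.1 carried; the burden remains with the beneficiary.
At Stage I.2 the beneficiary must meet a heightened civil standard (weight is at least 74): on (b) the weight is 76, ≥ 74, so (b) meets the standard; on (c) the weight is 81, which does reach 74, so (c) meets the standard.
  All elements met at the final stage.
Every stage carried; the beneficiary prevails on this issue.
— Issue II —
Stage II.1 — burden on beneficiary; standard: the preponderance of the evidence (weight is at least 54).
    (d): 54 (trustee's 95 disregarded) ≥ 54 [met]
  The beneficiary carries Stage II.1; the trustee now bears the burden.
Stage II.2 — burden on trustee; standard: the preponderance of the evidence (weight is at least 54).
    (e): 54 (beneficiary's 56 disregarded) ≥ 54 [met]
    (f): 54 (beneficiary's 38 disregarded) ≥ 54 [met]
  The trustee carries the last stage.
With every stage satisfied, the trustee prevails on this issue.
— Issue III —
At Stage III.1 the beneficiary must meet a preponderance (weight is at least 49): on (g) the weight is 37 (the trustee's 72 is given no effect), which does not reach 49, so (g) does not meet the standard; on (h) the weight is 49 (the trustee's 31 is given no effect), which does reach 49, so (h) meets the standard.
  The beneficiary does not carry Stage III.1.
So the trustee prevails on this issue.
Per-issue: Issue I → beneficiary; Issue II → trustee; Issue III → trustee. The beneficiary must prevail on at least one issue; overall, the beneficiary prevails.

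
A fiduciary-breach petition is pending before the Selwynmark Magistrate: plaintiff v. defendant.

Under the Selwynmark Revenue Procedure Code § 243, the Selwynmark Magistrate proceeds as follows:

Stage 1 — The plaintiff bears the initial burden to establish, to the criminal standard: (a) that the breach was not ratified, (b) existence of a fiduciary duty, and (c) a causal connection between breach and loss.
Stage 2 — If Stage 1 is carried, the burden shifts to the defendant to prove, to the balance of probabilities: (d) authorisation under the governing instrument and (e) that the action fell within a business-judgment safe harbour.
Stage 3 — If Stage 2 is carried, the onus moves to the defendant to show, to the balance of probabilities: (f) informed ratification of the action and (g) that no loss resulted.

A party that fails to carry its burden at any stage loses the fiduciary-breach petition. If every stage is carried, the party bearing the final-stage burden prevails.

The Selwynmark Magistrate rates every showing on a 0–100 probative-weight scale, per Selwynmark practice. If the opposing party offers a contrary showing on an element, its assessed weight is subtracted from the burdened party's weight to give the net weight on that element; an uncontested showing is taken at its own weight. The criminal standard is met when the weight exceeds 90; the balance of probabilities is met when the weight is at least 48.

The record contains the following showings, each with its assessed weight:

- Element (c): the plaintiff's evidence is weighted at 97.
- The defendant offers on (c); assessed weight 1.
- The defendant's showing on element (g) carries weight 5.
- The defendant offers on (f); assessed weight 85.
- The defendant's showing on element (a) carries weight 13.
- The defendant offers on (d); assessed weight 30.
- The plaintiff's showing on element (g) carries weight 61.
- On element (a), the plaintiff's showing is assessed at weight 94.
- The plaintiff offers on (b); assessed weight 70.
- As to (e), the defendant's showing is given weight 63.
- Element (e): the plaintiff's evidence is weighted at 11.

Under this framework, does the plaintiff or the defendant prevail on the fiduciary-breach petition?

Stage 1 — burden on plaintiff; standard: the criminal standard (weight exceeds 90).
    (a): 94 − 13 = 81 ≤ 90 [not met]
    (b): 70 ≤ 90 [not met]
    (c): 97 − 1 = 96 > 90 [met]
  Not every element is met, so the plaintiff fails to carry Stage 1.
The defendant prevails.

defendant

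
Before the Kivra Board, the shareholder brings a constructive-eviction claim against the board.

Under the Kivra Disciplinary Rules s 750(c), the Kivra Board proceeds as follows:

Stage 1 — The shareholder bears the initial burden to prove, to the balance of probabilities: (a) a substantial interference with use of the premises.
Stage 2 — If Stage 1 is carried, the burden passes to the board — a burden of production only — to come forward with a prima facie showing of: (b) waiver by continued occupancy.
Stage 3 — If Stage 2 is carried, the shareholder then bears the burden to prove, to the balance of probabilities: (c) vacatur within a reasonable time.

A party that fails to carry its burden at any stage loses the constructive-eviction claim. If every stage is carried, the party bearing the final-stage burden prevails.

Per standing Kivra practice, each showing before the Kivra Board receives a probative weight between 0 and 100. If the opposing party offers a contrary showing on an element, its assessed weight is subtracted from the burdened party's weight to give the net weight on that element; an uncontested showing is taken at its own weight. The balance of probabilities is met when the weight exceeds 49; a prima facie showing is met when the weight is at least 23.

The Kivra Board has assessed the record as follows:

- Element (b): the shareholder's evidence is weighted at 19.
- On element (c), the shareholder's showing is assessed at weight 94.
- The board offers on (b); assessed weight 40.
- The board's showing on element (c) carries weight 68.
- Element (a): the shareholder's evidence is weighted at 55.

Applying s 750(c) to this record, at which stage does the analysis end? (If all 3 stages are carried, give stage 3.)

stage 2

Stage 1 — burden on shareholder; standard: the balance of probabilities (weight exceeds 49).
    (a): 55 > 49 [met]
  All elements met. The burden passes to the board.
Stage 2 — burden on board; standard: a prima facie showing (weight is at least 23).
    (b): 40 − 19 = 21 < 23 [not met]
  Not every element is met, so the board fails to carry Stage 2.
The shareholder prevails.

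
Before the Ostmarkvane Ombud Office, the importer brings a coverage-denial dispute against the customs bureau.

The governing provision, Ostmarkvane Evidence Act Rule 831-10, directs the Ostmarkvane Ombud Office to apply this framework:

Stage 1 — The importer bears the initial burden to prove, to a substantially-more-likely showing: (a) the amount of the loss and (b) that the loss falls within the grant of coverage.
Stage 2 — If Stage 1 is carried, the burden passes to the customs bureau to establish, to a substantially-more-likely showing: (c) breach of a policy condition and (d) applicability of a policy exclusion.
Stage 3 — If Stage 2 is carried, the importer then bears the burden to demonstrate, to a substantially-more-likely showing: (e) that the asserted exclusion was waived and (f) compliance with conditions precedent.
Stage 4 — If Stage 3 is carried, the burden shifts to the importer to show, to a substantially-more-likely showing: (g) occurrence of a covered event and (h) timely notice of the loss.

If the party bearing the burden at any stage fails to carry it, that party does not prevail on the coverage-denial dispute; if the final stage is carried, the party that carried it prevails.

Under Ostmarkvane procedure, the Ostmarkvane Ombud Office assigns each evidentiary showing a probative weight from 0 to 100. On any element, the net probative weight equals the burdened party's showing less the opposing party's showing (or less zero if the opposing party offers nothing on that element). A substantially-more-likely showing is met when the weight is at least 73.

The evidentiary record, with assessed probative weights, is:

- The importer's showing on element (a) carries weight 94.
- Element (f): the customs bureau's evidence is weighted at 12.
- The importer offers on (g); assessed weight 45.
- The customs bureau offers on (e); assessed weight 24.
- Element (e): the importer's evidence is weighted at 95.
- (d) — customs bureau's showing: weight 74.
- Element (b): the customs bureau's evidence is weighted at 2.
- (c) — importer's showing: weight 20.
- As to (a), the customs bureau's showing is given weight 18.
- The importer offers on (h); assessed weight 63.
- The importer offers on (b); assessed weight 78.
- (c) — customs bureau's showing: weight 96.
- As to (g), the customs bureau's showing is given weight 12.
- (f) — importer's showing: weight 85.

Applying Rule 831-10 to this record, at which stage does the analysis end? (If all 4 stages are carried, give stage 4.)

stage 3

Stage 1 — burden on importer; standard: a substantially-more-likely showing (weight is at least 73).
    (a): 94 − 18 = 76 ≥ 73 [met]
    (b): 78 − 2 = 76 ≥ 73 [met]
  Stage 1 is satisfied; the onus moves to the customs bureau.
Stage 2 — burden on customs bureau; standard: a substantially-more-likely showing (weight is at least 73).
    (c): 96 − 20 = 76 ≥ 73 [met]
    (d): 74 ≥ 73 [met]
  The customs bureau carries Stage 2; the importer now bears the burden.
Stage 3 — burden on importer; standard: a substantially-more-likely showing (weight is at least 73).
    (e): 95 − 24 = 71 < 73 [not met]
    (f): 85 − 12 = 73 ≥ 73 [met]
  Not every element is met, so the importer fails to carry Stage 3.
The analysis ends at Stage 3; the customs bureau prevails.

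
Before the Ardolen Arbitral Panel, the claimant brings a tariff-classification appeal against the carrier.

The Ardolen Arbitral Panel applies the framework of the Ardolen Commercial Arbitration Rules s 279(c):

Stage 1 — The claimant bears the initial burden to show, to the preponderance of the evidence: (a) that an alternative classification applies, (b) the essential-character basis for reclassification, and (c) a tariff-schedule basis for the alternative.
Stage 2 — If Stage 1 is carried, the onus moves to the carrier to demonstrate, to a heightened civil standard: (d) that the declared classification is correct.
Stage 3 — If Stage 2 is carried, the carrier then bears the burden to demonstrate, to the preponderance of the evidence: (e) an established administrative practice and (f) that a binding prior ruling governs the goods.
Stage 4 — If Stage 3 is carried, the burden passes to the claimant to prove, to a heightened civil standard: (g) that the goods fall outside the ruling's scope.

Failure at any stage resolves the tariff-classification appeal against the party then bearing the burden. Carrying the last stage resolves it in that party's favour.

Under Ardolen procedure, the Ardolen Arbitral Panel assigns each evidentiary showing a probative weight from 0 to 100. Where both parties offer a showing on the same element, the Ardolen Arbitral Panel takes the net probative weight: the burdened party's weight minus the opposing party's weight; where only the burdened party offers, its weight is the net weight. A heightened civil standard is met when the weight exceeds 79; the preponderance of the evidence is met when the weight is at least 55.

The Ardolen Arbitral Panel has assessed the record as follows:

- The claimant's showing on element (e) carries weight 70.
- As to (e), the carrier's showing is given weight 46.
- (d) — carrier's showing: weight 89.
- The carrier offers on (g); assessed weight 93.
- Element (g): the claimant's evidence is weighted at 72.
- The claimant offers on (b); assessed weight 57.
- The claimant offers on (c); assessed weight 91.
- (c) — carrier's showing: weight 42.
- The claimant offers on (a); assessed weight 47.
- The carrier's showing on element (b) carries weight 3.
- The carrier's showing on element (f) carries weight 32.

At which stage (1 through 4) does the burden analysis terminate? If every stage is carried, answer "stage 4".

stage 1

At Stage 1 the claimant must meet the preponderance of the evidence (weight is at least 55): on (a) the weight is 47, < 55, so (a) does not meet the standard; on (b) the weight is 57 less the opposing 3 gives net 54, which does not reach 55, so (b) does not meet the standard; on (c) the weight is 91 less the opposing 42 gives net 49, which does not reach 55, so (c) does not meet the standard.
  Stage 1 not carried; the claimant fails its burden.
The carrier prevails.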